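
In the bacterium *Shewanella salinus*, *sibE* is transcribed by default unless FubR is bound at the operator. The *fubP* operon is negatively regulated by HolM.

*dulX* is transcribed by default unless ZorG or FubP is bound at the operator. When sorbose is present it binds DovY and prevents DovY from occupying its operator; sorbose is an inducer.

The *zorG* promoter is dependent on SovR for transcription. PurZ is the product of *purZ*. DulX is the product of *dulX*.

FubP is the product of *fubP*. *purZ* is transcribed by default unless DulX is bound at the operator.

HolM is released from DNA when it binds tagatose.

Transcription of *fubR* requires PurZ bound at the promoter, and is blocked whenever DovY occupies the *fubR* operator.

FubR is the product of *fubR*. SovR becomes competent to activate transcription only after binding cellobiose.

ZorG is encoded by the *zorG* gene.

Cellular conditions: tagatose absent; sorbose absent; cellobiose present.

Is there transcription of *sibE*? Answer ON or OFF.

ON

Cellobiose is present, so SovR is active.
No repressor is bound and SovR is active, so *zorG* is transcribed.
So ZorG is produced and active.
Tagatose is absent, so HolM is active.
With repressor HolM bound, *fubP* is not transcribed.
So FubP is not produced.
With repressor ZorG bound, *dulX* is not transcribed.
So DulX is not produced.
With no repressor bound, *purZ* is transcribed.
So PurZ is produced and active.
Sorbose is absent, so DovY is active.
With repressor DovY bound, *fubR* is not transcribed.
So FubR is not produced.
With no repressor bound, *sibE* is transcribed.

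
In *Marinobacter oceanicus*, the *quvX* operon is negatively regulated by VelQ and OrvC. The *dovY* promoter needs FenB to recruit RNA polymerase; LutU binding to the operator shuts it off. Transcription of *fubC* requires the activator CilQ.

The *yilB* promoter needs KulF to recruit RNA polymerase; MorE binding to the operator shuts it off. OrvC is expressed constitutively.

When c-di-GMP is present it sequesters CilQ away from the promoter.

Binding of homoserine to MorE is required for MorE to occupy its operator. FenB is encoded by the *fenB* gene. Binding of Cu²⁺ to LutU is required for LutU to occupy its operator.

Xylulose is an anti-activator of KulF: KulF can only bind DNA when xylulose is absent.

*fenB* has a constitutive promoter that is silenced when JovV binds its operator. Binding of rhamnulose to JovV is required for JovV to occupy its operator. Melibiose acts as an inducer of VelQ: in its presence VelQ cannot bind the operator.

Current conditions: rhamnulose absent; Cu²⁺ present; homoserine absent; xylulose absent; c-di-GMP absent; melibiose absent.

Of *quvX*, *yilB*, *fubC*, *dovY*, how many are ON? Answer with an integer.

2

Melibiose is absent, so VelQ is active.
OrvC is produced constitutively and is active.
With repressor VelQ bound, *quvX* is not transcribed.
→ *quvX* is OFF.
Homoserine is absent, so MorE is inactive.
Xylulose is absent, so KulF is active.
No repressor is bound and KulF is active, so *yilB* is transcribed.
→ *yilB* is ON.
c-di-GMP is absent, so CilQ is active.
No repressor is bound and CilQ is active, so *fubC* is transcribed.
→ *fubC* is ON.
Cu²⁺ is present, so LutU is active.
Rhamnulose is absent, so JovV is inactive.
With no repressor bound, *fenB* is transcribed.
So FenB is produced and active.
With repressor LutU bound, *dovY* is not transcribed.
→ *dovY* is OFF.
2 of the 4 genes are transcribed.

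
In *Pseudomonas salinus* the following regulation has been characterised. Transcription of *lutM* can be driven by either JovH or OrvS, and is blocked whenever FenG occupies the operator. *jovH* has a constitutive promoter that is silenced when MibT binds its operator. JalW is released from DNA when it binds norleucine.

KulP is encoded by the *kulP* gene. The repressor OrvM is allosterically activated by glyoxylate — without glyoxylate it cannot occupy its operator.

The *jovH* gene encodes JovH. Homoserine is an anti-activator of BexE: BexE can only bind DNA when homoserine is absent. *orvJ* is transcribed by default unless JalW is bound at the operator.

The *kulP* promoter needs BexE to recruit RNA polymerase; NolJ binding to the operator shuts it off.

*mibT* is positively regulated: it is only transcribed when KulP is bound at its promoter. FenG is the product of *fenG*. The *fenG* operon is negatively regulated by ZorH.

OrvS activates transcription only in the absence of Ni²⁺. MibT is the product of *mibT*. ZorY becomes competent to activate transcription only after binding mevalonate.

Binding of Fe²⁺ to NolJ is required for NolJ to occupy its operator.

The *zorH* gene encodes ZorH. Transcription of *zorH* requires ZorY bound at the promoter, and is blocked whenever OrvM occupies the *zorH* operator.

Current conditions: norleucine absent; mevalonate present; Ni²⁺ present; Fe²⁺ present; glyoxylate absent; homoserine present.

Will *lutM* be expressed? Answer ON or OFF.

Homoserine is present, so BexE is inactive.
Fe²⁺ is present, so NolJ is active.
With repressor NolJ bound, *kulP* is not transcribed.
So KulP is not produced.
Required activator KulP is absent, so *mibT* is not transcribed.
So MibT is not produced.
With no repressor bound, *jovH* is transcribed.
So JovH is produced and active.
Ni²⁺ is present, so OrvS is inactive.
Mevalonate is present, so ZorY is active.
Glyoxylate is absent, so OrvM is inactive.
No repressor is bound and ZorY is active, so *zorH* is transcribed.
So ZorH is produced and active.
With repressor ZorH bound, *fenG* is not transcribed.
So FenG is not produced.
Activator JovH is present, so *lutM* is transcribed.

ON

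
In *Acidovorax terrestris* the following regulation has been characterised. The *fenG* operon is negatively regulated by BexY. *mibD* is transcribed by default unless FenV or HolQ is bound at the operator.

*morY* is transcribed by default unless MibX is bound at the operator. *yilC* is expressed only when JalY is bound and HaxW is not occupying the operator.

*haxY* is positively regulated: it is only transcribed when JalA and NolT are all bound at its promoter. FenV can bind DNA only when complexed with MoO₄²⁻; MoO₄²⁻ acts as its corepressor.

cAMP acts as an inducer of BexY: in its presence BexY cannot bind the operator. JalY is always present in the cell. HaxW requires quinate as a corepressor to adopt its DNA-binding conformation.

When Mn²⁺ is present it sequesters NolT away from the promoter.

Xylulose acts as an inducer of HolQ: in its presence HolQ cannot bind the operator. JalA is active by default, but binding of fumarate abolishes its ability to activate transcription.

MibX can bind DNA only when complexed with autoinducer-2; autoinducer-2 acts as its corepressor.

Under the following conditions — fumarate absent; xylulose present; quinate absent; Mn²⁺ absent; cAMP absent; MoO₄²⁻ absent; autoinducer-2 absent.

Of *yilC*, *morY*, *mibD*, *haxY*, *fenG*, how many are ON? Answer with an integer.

Quinate is absent, so HaxW is inactive.
JalY is produced constitutively and is active.
No repressor is bound and JalY is active, so *yilC* is transcribed.
→ *yilC* is ON.
Autoinducer-2 is absent, so MibX is inactive.
With no repressor bound, *morY* is transcribed.
→ *morY* is ON.
MoO₄²⁻ is absent, so FenV is inactive.
Xylulose is present, so HolQ is inactive.
With no repressor bound, *mibD* is transcribed.
→ *mibD* is ON.
Fumarate is absent, so JalA is active.
Mn²⁺ is absent, so NolT is active.
No repressor is bound and JalA and NolT are active, so *haxY* is transcribed.
→ *haxY* is ON.
cAMP is absent, so BexY is active.
With repressor BexY bound, *fenG* is not transcribed.
→ *fenG* is OFF.
4 of the 5 genes are transcribed.

4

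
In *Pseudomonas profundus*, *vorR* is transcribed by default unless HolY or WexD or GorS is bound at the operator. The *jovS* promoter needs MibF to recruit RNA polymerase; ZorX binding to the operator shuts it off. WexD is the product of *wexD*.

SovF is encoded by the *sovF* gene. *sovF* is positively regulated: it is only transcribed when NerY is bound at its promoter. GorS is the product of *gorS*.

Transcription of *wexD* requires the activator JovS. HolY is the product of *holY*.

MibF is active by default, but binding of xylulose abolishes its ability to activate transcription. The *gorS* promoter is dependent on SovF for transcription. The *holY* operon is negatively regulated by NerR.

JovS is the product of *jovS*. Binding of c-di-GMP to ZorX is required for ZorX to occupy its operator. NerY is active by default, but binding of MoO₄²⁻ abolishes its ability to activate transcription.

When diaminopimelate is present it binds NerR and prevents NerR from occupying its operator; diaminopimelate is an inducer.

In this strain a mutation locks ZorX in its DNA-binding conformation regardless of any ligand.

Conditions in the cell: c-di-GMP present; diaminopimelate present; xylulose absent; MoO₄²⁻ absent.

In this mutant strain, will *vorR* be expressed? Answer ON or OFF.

Diaminopimelate is present, so NerR is inactive.
With no repressor bound, *holY* is transcribed.
So HolY is produced and active.
ZorX is constitutively active in this strain.
Xylulose is absent, so MibF is active.
With repressor ZorX bound, *jovS* is not transcribed.
So JovS is not produced.
Required activator JovS is absent, so *wexD* is not transcribed.
So WexD is not produced.
MoO₄²⁻ is absent, so NerY is active.
No repressor is bound and NerY is active, so *sovF* is transcribed.
So SovF is produced and active.
No repressor is bound and SovF is active, so *gorS* is transcribed.
So GorS is produced and active.
With repressor HolY bound, *vorR* is not transcribed.

OFF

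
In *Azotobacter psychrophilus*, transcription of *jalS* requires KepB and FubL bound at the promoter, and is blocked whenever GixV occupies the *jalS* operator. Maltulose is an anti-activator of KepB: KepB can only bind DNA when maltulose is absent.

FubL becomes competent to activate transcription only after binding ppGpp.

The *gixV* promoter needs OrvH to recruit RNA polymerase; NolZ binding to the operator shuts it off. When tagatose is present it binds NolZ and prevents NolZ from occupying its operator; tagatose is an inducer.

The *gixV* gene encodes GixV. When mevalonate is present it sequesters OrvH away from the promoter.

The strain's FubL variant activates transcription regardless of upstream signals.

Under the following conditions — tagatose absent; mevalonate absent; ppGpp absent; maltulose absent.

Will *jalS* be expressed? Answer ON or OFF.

ON

Maltulose is absent, so KepB is active.
Mevalonate is absent, so OrvH is active.
Tagatose is absent, so NolZ is active.
With repressor NolZ bound, *gixV* is not transcribed.
So GixV is not produced.
FubL is constitutively active in this strain.
No repressor is bound and KepB and FubL are active, so *jalS* is transcribed.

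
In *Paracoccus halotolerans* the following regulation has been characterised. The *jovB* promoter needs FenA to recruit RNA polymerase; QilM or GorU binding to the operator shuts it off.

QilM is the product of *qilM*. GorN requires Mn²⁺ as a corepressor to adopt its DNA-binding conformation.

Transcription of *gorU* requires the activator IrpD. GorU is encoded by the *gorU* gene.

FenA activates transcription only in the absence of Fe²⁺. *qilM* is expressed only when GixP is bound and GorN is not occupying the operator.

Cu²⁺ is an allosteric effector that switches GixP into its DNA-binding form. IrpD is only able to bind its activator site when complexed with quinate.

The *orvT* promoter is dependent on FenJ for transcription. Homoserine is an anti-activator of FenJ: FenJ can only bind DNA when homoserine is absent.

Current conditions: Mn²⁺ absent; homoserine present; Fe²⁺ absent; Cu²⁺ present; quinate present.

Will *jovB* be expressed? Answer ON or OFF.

Fe²⁺ is absent, so FenA is active.
Mn²⁺ is absent, so GorN is inactive.
Cu²⁺ is present, so GixP is active.
No repressor is bound and GixP is active, so *qilM* is transcribed.
So QilM is produced and active.
Quinate is present, so IrpD is active.
No repressor is bound and IrpD is active, so *gorU* is transcribed.
So GorU is produced and active.
With repressor QilM bound, *jovB* is not transcribed.

OFF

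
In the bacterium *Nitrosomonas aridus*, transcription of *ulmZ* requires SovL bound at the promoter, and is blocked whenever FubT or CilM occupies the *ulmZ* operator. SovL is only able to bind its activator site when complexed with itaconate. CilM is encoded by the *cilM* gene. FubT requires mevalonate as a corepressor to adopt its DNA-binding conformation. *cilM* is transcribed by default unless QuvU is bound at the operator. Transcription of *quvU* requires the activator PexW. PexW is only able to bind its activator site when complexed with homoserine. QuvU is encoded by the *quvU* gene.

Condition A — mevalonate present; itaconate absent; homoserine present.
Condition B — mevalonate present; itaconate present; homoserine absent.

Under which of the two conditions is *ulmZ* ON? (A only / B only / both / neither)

Condition A:
Mevalonate is present, so FubT is active.
Itaconate is absent, so SovL is inactive.
Homoserine is present, so PexW is active.
No repressor is bound and PexW is active, so *quvU* is transcribed.
So QuvU is produced and active.
With repressor QuvU bound, *cilM* is not transcribed.
So CilM is not produced.
With repressor FubT bound, *ulmZ* is not transcribed.
→ *ulmZ* is OFF in A.
Condition B:
Mevalonate is present, so FubT is active.
Itaconate is present, so SovL is active.
Homoserine is absent, so PexW is inactive.
Required activator PexW is absent, so *quvU* is not transcribed.
So QuvU is not produced.
With no repressor bound, *cilM* is transcribed.
So CilM is produced and active.
With repressor FubT bound, *ulmZ* is not transcribed.
→ *ulmZ* is OFF in B.

neither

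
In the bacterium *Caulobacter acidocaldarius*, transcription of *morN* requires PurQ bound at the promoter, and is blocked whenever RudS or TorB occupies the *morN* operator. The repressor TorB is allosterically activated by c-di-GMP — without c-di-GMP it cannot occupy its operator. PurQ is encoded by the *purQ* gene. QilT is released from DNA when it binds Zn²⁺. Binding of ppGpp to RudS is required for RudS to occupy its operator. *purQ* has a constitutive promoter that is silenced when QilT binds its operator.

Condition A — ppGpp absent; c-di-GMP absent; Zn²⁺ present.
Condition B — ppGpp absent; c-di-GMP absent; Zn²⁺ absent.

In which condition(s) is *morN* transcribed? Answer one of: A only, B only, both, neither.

Condition A:
ppGpp is absent, so RudS is inactive.
c-di-GMP is absent, so TorB is inactive.
Zn²⁺ is present, so QilT is inactive.
With no repressor bound, *purQ* is transcribed.
So PurQ is produced and active.
No repressor is bound and PurQ is active, so *morN* is transcribed.
→ *morN* is ON in A.
Condition B:
ppGpp is absent, so RudS is inactive.
c-di-GMP is absent, so TorB is inactive.
Zn²⁺ is absent, so QilT is active.
With repressor QilT bound, *purQ* is not transcribed.
So PurQ is not produced.
Required activator PurQ is absent, so *morN* is not transcribed.
→ *morN* is OFF in B.

A only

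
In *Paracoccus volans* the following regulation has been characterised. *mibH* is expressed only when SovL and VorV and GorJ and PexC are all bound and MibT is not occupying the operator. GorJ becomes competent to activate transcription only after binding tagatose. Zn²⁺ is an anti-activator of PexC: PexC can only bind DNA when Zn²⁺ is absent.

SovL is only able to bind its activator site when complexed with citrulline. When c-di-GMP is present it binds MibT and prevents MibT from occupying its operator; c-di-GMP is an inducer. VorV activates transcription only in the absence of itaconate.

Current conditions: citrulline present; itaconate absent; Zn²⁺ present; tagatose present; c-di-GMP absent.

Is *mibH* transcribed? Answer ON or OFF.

OFF

Citrulline is present, so SovL is active.
Itaconate is absent, so VorV is active.
c-di-GMP is absent, so MibT is active.
Tagatose is present, so GorJ is active.
Zn²⁺ is present, so PexC is inactive.
With repressor MibT bound, *mibH* is not transcribed.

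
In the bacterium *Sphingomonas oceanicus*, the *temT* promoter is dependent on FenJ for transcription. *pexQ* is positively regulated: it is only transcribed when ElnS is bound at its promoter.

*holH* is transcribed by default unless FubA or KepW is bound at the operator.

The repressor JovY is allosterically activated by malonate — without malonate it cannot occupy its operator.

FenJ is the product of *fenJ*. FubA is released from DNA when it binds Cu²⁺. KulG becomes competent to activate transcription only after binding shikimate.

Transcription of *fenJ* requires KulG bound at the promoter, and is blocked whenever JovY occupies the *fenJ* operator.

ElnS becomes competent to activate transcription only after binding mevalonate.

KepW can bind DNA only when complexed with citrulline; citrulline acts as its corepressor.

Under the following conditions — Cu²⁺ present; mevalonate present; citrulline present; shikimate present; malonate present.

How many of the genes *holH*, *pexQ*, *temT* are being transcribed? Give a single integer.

Cu²⁺ is present, so FubA is inactive.
Citrulline is present, so KepW is active.
With repressor KepW bound, *holH* is not transcribed.
→ *holH* is OFF.
Mevalonate is present, so ElnS is active.
No repressor is bound and ElnS is active, so *pexQ* is transcribed.
→ *pexQ* is ON.
Shikimate is present, so KulG is active.
Malonate is present, so JovY is active.
With repressor JovY bound, *fenJ* is not transcribed.
So FenJ is not produced.
Required activator FenJ is absent, so *temT* is not transcribed.
→ *temT* is OFF.
1 of the 3 genes is transcribed.

1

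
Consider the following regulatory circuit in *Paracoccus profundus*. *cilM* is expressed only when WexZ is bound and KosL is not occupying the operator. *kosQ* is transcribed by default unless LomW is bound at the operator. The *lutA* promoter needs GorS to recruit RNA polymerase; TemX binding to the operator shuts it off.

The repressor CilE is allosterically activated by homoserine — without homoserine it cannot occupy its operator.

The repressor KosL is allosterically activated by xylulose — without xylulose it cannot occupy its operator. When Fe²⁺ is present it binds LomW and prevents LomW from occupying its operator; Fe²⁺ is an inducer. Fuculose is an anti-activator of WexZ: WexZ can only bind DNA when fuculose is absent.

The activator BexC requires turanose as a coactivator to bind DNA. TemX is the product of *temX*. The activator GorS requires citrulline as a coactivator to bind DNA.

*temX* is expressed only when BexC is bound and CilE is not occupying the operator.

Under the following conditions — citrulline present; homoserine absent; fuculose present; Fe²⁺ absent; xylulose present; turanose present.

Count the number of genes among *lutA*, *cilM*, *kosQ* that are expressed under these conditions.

Homoserine is absent, so CilE is inactive.
Turanose is present, so BexC is active.
No repressor is bound and BexC is active, so *temX* is transcribed.
So TemX is produced and active.
Citrulline is present, so GorS is active.
With repressor TemX bound, *lutA* is not transcribed.
→ *lutA* is OFF.
Xylulose is present, so KosL is active.
Fuculose is present, so WexZ is inactive.
With repressor KosL bound, *cilM* is not transcribed.
→ *cilM* is OFF.
Fe²⁺ is absent, so LomW is active.
With repressor LomW bound, *kosQ* is not transcribed.
→ *kosQ* is OFF.
0 of the 3 genes are transcribed.

0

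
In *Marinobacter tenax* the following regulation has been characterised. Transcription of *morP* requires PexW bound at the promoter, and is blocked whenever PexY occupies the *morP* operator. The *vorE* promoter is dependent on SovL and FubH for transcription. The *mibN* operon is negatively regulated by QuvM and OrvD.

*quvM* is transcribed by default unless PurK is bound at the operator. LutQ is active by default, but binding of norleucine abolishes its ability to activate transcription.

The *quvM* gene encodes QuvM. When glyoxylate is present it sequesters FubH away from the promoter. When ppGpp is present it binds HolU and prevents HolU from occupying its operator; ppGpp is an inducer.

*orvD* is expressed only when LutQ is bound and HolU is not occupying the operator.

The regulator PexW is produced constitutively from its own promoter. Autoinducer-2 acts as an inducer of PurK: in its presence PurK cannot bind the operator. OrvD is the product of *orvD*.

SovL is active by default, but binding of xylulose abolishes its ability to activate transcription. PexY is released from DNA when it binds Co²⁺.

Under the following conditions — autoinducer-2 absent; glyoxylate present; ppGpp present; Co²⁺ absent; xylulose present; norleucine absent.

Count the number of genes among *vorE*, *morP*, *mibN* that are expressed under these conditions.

0

Xylulose is present, so SovL is inactive.
Glyoxylate is present, so FubH is inactive.
Required activator SovL is absent, so *vorE* is not transcribed.
→ *vorE* is OFF.
PexW is produced constitutively and is active.
Co²⁺ is absent, so PexY is active.
With repressor PexY bound, *morP* is not transcribed.
→ *morP* is OFF.
Autoinducer-2 is absent, so PurK is active.
With repressor PurK bound, *quvM* is not transcribed.
So QuvM is not produced.
Norleucine is absent, so LutQ is active.
ppGpp is present, so HolU is inactive.
No repressor is bound and LutQ is active, so *orvD* is transcribed.
So OrvD is produced and active.
With repressor OrvD bound, *mibN* is not transcribed.
→ *mibN* is OFF.
0 of the 3 genes are transcribed.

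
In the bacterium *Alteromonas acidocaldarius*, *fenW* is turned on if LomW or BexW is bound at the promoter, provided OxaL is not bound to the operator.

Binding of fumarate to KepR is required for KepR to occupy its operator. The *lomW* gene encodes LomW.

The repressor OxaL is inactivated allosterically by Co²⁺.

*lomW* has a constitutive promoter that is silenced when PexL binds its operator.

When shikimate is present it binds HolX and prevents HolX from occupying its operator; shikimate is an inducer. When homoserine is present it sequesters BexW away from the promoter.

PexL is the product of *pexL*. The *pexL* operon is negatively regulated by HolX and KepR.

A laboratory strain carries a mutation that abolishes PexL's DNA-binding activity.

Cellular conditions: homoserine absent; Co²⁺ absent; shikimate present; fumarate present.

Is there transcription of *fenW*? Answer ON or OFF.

OFF

PexL is non-functional in this strain, so it has no effect.
With no repressor bound, *lomW* is transcribed.
So LomW is produced and active.
Homoserine is absent, so BexW is active.
Co²⁺ is absent, so OxaL is active.
With repressor OxaL bound, *fenW* is not transcribed.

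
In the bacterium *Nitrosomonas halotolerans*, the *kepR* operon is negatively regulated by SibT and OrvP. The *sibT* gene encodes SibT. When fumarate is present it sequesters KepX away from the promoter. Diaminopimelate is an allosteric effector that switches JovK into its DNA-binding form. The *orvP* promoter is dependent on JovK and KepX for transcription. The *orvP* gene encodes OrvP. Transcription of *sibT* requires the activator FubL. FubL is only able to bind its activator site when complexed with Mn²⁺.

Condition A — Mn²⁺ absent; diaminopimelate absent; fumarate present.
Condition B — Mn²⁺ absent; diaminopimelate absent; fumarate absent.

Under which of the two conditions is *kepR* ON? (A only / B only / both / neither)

Condition A:
Mn²⁺ is absent, so FubL is inactive.
Required activator FubL is absent, so *sibT* is not transcribed.
So SibT is not produced.
Diaminopimelate is absent, so JovK is inactive.
Fumarate is present, so KepX is inactive.
Required activator JovK is absent, so *orvP* is not transcribed.
So OrvP is not produced.
With no repressor bound, *kepR* is transcribed.
→ *kepR* is ON in A.
Condition B:
Mn²⁺ is absent, so FubL is inactive.
Required activator FubL is absent, so *sibT* is not transcribed.
So SibT is not produced.
Diaminopimelate is absent, so JovK is inactive.
Fumarate is absent, so KepX is active.
Required activator JovK is absent, so *orvP* is not transcribed.
So OrvP is not produced.
With no repressor bound, *kepR* is transcribed.
→ *kepR* is ON in B.

both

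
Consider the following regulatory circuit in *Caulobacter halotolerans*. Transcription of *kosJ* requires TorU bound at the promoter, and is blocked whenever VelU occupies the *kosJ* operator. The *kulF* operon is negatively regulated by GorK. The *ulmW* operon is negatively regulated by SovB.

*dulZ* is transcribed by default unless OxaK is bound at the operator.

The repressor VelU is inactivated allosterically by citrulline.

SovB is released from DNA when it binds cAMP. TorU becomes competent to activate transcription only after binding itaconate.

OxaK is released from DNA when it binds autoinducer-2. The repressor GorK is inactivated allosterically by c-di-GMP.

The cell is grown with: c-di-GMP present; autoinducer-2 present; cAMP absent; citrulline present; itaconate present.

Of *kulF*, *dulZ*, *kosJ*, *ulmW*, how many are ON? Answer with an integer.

c-di-GMP is present, so GorK is inactive.
With no repressor bound, *kulF* is transcribed.
→ *kulF* is ON.
Autoinducer-2 is present, so OxaK is inactive.
With no repressor bound, *dulZ* is transcribed.
→ *dulZ* is ON.
Itaconate is present, so TorU is active.
Citrulline is present, so VelU is inactive.
No repressor is bound and TorU is active, so *kosJ* is transcribed.
→ *kosJ* is ON.
cAMP is absent, so SovB is active.
With repressor SovB bound, *ulmW* is not transcribed.
→ *ulmW* is OFF.
3 of the 4 genes are transcribed.

3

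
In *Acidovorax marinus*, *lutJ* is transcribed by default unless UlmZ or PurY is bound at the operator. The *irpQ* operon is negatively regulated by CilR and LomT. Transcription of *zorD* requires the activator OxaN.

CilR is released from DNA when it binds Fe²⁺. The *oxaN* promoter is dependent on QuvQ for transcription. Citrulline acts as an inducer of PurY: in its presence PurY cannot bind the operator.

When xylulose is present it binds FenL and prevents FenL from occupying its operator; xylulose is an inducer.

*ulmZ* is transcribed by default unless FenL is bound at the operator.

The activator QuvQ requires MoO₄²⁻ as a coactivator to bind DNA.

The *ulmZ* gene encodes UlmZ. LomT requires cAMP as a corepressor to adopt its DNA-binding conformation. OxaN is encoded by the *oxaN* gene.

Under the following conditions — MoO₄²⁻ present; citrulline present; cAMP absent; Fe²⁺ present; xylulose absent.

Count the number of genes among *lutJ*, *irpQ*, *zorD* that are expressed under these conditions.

Xylulose is absent, so FenL is active.
With repressor FenL bound, *ulmZ* is not transcribed.
So UlmZ is not produced.
Citrulline is present, so PurY is inactive.
With no repressor bound, *lutJ* is transcribed.
→ *lutJ* is ON.
Fe²⁺ is present, so CilR is inactive.
cAMP is absent, so LomT is inactive.
With no repressor bound, *irpQ* is transcribed.
→ *irpQ* is ON.
MoO₄²⁻ is present, so QuvQ is active.
No repressor is bound and QuvQ is active, so *oxaN* is transcribed.
So OxaN is produced and active.
No repressor is bound and OxaN is active, so *zorD* is transcribed.
→ *zorD* is ON.
3 of the 3 genes are transcribed.

3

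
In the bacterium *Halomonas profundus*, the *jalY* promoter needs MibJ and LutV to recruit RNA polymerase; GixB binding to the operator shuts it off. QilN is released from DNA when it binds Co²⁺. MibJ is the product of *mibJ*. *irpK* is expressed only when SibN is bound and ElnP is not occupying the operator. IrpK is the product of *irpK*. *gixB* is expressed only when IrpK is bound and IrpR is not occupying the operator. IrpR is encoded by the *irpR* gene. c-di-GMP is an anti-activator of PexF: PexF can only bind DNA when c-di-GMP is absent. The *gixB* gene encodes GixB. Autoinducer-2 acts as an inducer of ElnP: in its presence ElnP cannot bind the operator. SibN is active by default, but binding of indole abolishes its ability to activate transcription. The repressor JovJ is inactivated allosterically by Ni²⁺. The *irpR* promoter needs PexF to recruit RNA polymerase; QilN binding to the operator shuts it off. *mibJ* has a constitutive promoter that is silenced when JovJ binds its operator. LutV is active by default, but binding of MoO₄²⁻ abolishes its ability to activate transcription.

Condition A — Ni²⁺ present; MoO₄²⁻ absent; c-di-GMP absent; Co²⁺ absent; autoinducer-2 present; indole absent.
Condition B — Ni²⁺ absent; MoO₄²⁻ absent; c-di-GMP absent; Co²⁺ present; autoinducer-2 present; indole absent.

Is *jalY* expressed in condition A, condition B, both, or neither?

neither

Condition A:
Ni²⁺ is present, so JovJ is inactive.
With no repressor bound, *mibJ* is transcribed.
So MibJ is produced and active.
MoO₄²⁻ is absent, so LutV is active.
c-di-GMP is absent, so PexF is active.
Co²⁺ is absent, so QilN is active.
With repressor QilN bound, *irpR* is not transcribed.
So IrpR is not produced.
Autoinducer-2 is present, so ElnP is inactive.
Indole is absent, so SibN is active.
No repressor is bound and SibN is active, so *irpK* is transcribed.
So IrpK is produced and active.
No repressor is bound and IrpK is active, so *gixB* is transcribed.
So GixB is produced and active.
With repressor GixB bound, *jalY* is not transcribed.
→ *jalY* is OFF in A.
Condition B:
Ni²⁺ is absent, so JovJ is active.
With repressor JovJ bound, *mibJ* is not transcribed.
So MibJ is not produced.
MoO₄²⁻ is absent, so LutV is active.
c-di-GMP is absent, so PexF is active.
Co²⁺ is present, so QilN is inactive.
No repressor is bound and PexF is active, so *irpR* is transcribed.
So IrpR is produced and active.
Autoinducer-2 is present, so ElnP is inactive.
Indole is absent, so SibN is active.
No repressor is bound and SibN is active, so *irpK* is transcribed.
So IrpK is produced and active.
With repressor IrpR bound, *gixB* is not transcribed.
So GixB is not produced.
Required activator MibJ is absent, so *jalY* is not transcribed.
→ *jalY* is OFF in B.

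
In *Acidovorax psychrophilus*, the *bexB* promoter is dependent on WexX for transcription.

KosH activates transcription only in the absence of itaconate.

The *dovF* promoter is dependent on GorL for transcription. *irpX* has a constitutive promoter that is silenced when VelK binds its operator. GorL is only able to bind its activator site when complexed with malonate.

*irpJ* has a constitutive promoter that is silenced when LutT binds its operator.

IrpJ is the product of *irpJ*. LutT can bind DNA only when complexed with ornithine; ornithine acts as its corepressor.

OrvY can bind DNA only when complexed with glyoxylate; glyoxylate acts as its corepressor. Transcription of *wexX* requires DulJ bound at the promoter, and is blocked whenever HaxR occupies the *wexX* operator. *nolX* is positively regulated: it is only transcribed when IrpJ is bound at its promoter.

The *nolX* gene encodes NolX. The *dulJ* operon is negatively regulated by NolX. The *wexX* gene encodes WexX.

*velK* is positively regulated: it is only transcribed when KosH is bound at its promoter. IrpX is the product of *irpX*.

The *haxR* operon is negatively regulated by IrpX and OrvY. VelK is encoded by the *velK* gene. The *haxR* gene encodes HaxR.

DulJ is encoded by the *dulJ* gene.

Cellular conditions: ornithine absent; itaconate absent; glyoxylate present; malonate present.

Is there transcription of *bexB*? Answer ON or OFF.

Ornithine is absent, so LutT is inactive.
With no repressor bound, *irpJ* is transcribed.
So IrpJ is produced and active.
No repressor is bound and IrpJ is active, so *nolX* is transcribed.
So NolX is produced and active.
With repressor NolX bound, *dulJ* is not transcribed.
So DulJ is not produced.
Itaconate is absent, so KosH is active.
No repressor is bound and KosH is active, so *velK* is transcribed.
So VelK is produced and active.
With repressor VelK bound, *irpX* is not transcribed.
So IrpX is not produced.
Glyoxylate is present, so OrvY is active.
With repressor OrvY bound, *haxR* is not transcribed.
So HaxR is not produced.
Required activator DulJ is absent, so *wexX* is not transcribed.
So WexX is not produced.
Required activator WexX is absent, so *bexB* is not transcribed.

OFF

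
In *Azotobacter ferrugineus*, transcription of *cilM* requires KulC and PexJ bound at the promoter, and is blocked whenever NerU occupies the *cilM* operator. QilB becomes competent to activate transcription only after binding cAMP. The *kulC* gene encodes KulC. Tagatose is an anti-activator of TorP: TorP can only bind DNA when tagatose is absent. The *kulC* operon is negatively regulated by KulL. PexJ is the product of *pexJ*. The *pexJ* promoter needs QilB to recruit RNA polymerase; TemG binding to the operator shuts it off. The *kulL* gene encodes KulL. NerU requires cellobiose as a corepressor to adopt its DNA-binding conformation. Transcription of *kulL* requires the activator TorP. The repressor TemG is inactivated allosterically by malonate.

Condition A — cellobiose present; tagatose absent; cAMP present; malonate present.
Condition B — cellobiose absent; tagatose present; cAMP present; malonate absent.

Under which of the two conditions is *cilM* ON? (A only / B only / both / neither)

neither

Condition A:
Cellobiose is present, so NerU is active.
Tagatose is absent, so TorP is active.
No repressor is bound and TorP is active, so *kulL* is transcribed.
So KulL is produced and active.
With repressor KulL bound, *kulC* is not transcribed.
So KulC is not produced.
cAMP is present, so QilB is active.
Malonate is present, so TemG is inactive.
No repressor is bound and QilB is active, so *pexJ* is transcribed.
So PexJ is produced and active.
With repressor NerU bound, *cilM* is not transcribed.
→ *cilM* is OFF in A.
Condition B:
Cellobiose is absent, so NerU is inactive.
Tagatose is present, so TorP is inactive.
Required activator TorP is absent, so *kulL* is not transcribed.
So KulL is not produced.
With no repressor bound, *kulC* is transcribed.
So KulC is produced and active.
cAMP is present, so QilB is active.
Malonate is absent, so TemG is active.
With repressor TemG bound, *pexJ* is not transcribed.
So PexJ is not produced.
Required activator PexJ is absent, so *cilM* is not transcribed.
→ *cilM* is OFF in B.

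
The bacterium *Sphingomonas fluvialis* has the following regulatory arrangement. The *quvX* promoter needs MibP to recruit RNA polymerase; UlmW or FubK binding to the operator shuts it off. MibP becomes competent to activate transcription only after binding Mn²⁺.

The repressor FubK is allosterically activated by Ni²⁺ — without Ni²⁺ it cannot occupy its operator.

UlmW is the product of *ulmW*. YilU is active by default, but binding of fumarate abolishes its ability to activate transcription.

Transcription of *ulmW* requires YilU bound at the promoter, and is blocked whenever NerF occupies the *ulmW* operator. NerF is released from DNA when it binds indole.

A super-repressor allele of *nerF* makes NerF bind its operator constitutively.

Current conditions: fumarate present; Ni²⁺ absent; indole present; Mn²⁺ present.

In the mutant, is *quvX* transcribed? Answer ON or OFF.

ON

Fumarate is present, so YilU is inactive.
NerF is constitutively active in this strain.
With repressor NerF bound, *ulmW* is not transcribed.
So UlmW is not produced.
Mn²⁺ is present, so MibP is active.
Ni²⁺ is absent, so FubK is inactive.
No repressor is bound and MibP is active, so *quvX* is transcribed.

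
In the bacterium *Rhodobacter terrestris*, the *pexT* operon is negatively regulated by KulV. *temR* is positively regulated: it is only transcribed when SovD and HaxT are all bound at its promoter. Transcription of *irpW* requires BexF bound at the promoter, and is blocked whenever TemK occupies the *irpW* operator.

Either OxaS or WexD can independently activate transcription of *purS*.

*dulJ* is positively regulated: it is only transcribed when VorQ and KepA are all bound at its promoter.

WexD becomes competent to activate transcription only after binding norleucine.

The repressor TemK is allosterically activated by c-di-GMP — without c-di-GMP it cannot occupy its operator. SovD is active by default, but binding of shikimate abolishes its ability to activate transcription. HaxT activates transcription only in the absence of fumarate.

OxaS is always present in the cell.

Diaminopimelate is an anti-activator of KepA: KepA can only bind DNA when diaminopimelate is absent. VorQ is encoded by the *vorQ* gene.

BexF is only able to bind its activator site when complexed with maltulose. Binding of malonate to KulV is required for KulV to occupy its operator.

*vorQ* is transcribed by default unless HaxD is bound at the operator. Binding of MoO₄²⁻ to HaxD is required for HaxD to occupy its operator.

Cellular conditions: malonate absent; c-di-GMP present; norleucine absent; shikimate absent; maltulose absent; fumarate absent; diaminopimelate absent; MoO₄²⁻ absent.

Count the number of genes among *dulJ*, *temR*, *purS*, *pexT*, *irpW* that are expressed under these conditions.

4

MoO₄²⁻ is absent, so HaxD is inactive.
With no repressor bound, *vorQ* is transcribed.
So VorQ is produced and active.
Diaminopimelate is absent, so KepA is active.
No repressor is bound and VorQ and KepA are active, so *dulJ* is transcribed.
→ *dulJ* is ON.
Shikimate is absent, so SovD is active.
Fumarate is absent, so HaxT is active.
No repressor is bound and SovD and HaxT are active, so *temR* is transcribed.
→ *temR* is ON.
OxaS is produced constitutively and is active.
Norleucine is absent, so WexD is inactive.
Activator OxaS is present, so *purS* is transcribed.
→ *purS* is ON.
Malonate is absent, so KulV is inactive.
With no repressor bound, *pexT* is transcribed.
→ *pexT* is ON.
c-di-GMP is present, so TemK is active.
Maltulose is absent, so BexF is inactive.
With repressor TemK bound, *irpW* is not transcribed.
→ *irpW* is OFF.
4 of the 5 genes are transcribed.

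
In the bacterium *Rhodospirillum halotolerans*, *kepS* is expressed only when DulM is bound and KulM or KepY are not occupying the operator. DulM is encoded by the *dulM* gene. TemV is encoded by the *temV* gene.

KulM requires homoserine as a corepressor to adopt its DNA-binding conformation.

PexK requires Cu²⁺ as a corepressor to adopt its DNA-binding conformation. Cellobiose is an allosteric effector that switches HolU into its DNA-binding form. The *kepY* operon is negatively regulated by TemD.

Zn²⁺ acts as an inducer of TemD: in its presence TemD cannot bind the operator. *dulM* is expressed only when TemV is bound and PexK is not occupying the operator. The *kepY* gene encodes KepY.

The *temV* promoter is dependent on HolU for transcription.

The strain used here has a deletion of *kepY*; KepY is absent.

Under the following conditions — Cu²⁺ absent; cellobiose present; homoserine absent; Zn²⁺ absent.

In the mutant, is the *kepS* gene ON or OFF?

Cellobiose is present, so HolU is active.
No repressor is bound and HolU is active, so *temV* is transcribed.
So TemV is produced and active.
Cu²⁺ is absent, so PexK is inactive.
No repressor is bound and TemV is active, so *dulM* is transcribed.
So DulM is produced and active.
Homoserine is absent, so KulM is inactive.
KepY is non-functional in this strain, so it has no effect.
No repressor is bound and DulM is active, so *kepS* is transcribed.

ON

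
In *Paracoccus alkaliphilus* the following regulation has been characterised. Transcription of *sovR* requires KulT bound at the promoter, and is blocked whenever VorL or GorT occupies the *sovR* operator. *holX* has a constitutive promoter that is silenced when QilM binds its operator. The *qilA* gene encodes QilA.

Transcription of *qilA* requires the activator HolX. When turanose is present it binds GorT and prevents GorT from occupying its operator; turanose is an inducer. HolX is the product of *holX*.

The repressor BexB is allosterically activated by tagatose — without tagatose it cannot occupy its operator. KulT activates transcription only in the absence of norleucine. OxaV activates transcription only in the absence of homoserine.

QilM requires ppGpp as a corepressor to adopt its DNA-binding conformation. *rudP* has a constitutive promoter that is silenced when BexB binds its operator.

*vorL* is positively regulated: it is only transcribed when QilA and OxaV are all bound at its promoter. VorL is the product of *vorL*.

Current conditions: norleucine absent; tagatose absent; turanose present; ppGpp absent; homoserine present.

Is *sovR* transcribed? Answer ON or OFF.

ppGpp is absent, so QilM is inactive.
With no repressor bound, *holX* is transcribed.
So HolX is produced and active.
No repressor is bound and HolX is active, so *qilA* is transcribed.
So QilA is produced and active.
Homoserine is present, so OxaV is inactive.
Required activator OxaV is absent, so *vorL* is not transcribed.
So VorL is not produced.
Norleucine is absent, so KulT is active.
Turanose is present, so GorT is inactive.
No repressor is bound and KulT is active, so *sovR* is transcribed.

ON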